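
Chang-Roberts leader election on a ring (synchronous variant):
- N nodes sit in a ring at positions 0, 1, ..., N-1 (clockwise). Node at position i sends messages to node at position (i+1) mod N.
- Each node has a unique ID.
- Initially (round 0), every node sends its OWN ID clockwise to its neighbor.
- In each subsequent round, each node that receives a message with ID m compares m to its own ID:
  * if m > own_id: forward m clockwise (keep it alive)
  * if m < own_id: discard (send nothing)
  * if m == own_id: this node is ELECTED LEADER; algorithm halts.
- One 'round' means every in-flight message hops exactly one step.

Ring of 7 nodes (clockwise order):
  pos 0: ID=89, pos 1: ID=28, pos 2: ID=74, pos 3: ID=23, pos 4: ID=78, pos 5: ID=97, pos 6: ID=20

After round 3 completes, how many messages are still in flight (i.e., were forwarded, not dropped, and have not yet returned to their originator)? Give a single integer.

Round 1: pos1(id28) recv 89: fwd; pos2(id74) recv 28: drop; pos3(id23) recv 74: fwd; pos4(id78) recv 23: drop; pos5(id97) recv 78: drop; pos6(id20) recv 97: fwd; pos0(id89) recv 20: drop
Round 2: pos2(id74) recv 89: fwd; pos4(id78) recv 74: drop; pos0(id89) recv 97: fwd
Round 3: pos3(id23) recv 89: fwd; pos1(id28) recv 97: fwd
After round 3: 2 messages still in flight

Answer: 2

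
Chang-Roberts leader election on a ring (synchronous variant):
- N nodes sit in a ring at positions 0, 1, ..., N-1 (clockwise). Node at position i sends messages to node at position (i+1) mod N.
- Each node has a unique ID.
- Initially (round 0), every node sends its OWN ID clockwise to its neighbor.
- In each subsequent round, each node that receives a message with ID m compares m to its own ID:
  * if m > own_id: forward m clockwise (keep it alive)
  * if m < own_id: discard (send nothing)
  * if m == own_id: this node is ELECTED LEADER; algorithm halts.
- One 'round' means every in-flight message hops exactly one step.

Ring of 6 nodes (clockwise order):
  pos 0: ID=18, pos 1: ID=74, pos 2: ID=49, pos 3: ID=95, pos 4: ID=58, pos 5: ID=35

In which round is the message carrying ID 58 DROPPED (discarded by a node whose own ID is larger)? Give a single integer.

Answer: 3

Derivation:
Round 1: pos1(id74) recv 18: drop; pos2(id49) recv 74: fwd; pos3(id95) recv 49: drop; pos4(id58) recv 95: fwd; pos5(id35) recv 58: fwd; pos0(id18) recv 35: fwd
Round 2: pos3(id95) recv 74: drop; pos5(id35) recv 95: fwd; pos0(id18) recv 58: fwd; pos1(id74) recv 35: drop
Round 3: pos0(id18) recv 95: fwd; pos1(id74) recv 58: drop
Round 4: pos1(id74) recv 95: fwd
Round 5: pos2(id49) recv 95: fwd
Round 6: pos3(id95) recv 95: ELECTED
Message ID 58 originates at pos 4; dropped at pos 1 in round 3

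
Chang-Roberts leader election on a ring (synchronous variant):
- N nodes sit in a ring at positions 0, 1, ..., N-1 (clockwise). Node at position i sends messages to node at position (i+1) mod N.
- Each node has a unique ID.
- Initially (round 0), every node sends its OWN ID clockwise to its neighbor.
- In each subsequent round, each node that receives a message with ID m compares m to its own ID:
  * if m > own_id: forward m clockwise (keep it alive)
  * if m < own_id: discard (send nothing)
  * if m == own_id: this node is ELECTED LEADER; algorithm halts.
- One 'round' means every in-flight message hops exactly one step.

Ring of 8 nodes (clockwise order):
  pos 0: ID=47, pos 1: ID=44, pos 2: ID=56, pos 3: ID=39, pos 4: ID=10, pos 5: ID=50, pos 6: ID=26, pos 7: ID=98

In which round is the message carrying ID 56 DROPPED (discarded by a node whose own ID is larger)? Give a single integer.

Answer: 5

Derivation:
Round 1: pos1(id44) recv 47: fwd; pos2(id56) recv 44: drop; pos3(id39) recv 56: fwd; pos4(id10) recv 39: fwd; pos5(id50) recv 10: drop; pos6(id26) recv 50: fwd; pos7(id98) recv 26: drop; pos0(id47) recv 98: fwd
Round 2: pos2(id56) recv 47: drop; pos4(id10) recv 56: fwd; pos5(id50) recv 39: drop; pos7(id98) recv 50: drop; pos1(id44) recv 98: fwd
Round 3: pos5(id50) recv 56: fwd; pos2(id56) recv 98: fwd
Round 4: pos6(id26) recv 56: fwd; pos3(id39) recv 98: fwd
Round 5: pos7(id98) recv 56: drop; pos4(id10) recv 98: fwd
Round 6: pos5(id50) recv 98: fwd
Round 7: pos6(id26) recv 98: fwd
Round 8: pos7(id98) recv 98: ELECTED
Message ID 56 originates at pos 2; dropped at pos 7 in round 5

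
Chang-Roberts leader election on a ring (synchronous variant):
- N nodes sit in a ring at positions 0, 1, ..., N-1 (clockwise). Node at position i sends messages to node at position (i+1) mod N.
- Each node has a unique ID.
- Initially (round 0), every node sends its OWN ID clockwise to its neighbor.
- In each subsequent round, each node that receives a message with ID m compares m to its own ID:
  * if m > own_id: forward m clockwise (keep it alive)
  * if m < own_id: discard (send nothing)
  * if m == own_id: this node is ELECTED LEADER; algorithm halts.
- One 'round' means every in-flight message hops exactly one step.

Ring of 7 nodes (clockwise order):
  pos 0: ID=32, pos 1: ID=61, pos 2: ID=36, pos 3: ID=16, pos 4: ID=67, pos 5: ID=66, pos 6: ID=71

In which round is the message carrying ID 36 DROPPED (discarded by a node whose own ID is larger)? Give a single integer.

Answer: 2

Derivation:
Round 1: pos1(id61) recv 32: drop; pos2(id36) recv 61: fwd; pos3(id16) recv 36: fwd; pos4(id67) recv 16: drop; pos5(id66) recv 67: fwd; pos6(id71) recv 66: drop; pos0(id32) recv 71: fwd
Round 2: pos3(id16) recv 61: fwd; pos4(id67) recv 36: drop; pos6(id71) recv 67: drop; pos1(id61) recv 71: fwd
Round 3: pos4(id67) recv 61: drop; pos2(id36) recv 71: fwd
Round 4: pos3(id16) recv 71: fwd
Round 5: pos4(id67) recv 71: fwd
Round 6: pos5(id66) recv 71: fwd
Round 7: pos6(id71) recv 71: ELECTED
Message ID 36 originates at pos 2; dropped at pos 4 in round 2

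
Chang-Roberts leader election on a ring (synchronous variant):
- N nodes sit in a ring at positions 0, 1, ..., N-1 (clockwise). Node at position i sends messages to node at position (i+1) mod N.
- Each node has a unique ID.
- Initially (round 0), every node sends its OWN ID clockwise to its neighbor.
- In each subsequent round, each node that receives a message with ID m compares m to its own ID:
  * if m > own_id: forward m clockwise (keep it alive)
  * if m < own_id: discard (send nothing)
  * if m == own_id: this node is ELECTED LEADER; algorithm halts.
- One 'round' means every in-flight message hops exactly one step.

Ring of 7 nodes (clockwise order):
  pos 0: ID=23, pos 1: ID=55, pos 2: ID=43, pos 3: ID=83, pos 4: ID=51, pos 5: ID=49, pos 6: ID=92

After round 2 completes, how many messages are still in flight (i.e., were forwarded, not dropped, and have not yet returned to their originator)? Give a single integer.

Round 1: pos1(id55) recv 23: drop; pos2(id43) recv 55: fwd; pos3(id83) recv 43: drop; pos4(id51) recv 83: fwd; pos5(id49) recv 51: fwd; pos6(id92) recv 49: drop; pos0(id23) recv 92: fwd
Round 2: pos3(id83) recv 55: drop; pos5(id49) recv 83: fwd; pos6(id92) recv 51: drop; pos1(id55) recv 92: fwd
After round 2: 2 messages still in flight

Answer: 2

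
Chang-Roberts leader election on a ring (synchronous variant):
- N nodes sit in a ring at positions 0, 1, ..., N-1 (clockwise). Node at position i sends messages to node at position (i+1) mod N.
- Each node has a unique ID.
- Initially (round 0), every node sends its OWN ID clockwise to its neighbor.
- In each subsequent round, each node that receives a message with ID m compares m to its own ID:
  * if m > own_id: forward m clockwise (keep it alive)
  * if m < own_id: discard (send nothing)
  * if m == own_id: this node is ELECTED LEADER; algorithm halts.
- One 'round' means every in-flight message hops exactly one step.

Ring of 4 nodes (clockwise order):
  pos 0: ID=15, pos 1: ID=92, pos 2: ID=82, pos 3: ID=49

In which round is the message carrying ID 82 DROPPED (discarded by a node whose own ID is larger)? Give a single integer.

Round 1: pos1(id92) recv 15: drop; pos2(id82) recv 92: fwd; pos3(id49) recv 82: fwd; pos0(id15) recv 49: fwd
Round 2: pos3(id49) recv 92: fwd; pos0(id15) recv 82: fwd; pos1(id92) recv 49: drop
Round 3: pos0(id15) recv 92: fwd; pos1(id92) recv 82: drop
Round 4: pos1(id92) recv 92: ELECTED
Message ID 82 originates at pos 2; dropped at pos 1 in round 3

Answer: 3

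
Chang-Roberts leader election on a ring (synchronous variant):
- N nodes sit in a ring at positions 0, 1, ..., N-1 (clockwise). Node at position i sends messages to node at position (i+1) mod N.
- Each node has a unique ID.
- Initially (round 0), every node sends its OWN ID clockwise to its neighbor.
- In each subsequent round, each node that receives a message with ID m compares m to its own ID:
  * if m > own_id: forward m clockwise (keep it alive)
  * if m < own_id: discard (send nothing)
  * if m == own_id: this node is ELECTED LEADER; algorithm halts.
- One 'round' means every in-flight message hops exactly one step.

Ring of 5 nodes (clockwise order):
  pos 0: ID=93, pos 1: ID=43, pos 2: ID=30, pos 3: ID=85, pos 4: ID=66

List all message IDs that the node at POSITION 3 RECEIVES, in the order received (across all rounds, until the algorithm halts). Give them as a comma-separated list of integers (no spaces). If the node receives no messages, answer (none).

Answer: 30,43,93

Derivation:
Round 1: pos1(id43) recv 93: fwd; pos2(id30) recv 43: fwd; pos3(id85) recv 30: drop; pos4(id66) recv 85: fwd; pos0(id93) recv 66: drop
Round 2: pos2(id30) recv 93: fwd; pos3(id85) recv 43: drop; pos0(id93) recv 85: drop
Round 3: pos3(id85) recv 93: fwd
Round 4: pos4(id66) recv 93: fwd
Round 5: pos0(id93) recv 93: ELECTED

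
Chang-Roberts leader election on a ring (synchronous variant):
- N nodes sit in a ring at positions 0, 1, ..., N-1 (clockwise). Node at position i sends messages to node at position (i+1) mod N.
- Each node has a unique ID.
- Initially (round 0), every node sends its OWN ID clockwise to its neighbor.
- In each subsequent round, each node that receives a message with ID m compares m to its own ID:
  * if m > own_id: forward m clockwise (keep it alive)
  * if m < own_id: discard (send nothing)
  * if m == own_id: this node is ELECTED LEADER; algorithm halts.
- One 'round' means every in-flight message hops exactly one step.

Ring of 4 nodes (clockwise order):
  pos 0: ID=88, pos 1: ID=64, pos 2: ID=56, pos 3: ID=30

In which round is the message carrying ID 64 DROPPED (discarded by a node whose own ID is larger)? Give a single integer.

Round 1: pos1(id64) recv 88: fwd; pos2(id56) recv 64: fwd; pos3(id30) recv 56: fwd; pos0(id88) recv 30: drop
Round 2: pos2(id56) recv 88: fwd; pos3(id30) recv 64: fwd; pos0(id88) recv 56: drop
Round 3: pos3(id30) recv 88: fwd; pos0(id88) recv 64: drop
Round 4: pos0(id88) recv 88: ELECTED
Message ID 64 originates at pos 1; dropped at pos 0 in round 3

Answer: 3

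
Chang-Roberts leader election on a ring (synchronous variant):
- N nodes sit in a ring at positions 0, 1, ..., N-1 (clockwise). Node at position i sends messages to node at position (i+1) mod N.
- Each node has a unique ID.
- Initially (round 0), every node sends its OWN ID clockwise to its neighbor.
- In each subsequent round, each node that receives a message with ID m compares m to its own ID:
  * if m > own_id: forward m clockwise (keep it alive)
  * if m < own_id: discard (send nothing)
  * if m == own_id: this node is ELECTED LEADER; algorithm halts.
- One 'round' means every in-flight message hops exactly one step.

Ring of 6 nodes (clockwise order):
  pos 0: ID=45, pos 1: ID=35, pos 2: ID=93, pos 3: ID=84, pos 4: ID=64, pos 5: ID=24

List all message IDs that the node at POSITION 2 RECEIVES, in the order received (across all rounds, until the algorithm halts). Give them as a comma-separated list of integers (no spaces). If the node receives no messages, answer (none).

Round 1: pos1(id35) recv 45: fwd; pos2(id93) recv 35: drop; pos3(id84) recv 93: fwd; pos4(id64) recv 84: fwd; pos5(id24) recv 64: fwd; pos0(id45) recv 24: drop
Round 2: pos2(id93) recv 45: drop; pos4(id64) recv 93: fwd; pos5(id24) recv 84: fwd; pos0(id45) recv 64: fwd
Round 3: pos5(id24) recv 93: fwd; pos0(id45) recv 84: fwd; pos1(id35) recv 64: fwd
Round 4: pos0(id45) recv 93: fwd; pos1(id35) recv 84: fwd; pos2(id93) recv 64: drop
Round 5: pos1(id35) recv 93: fwd; pos2(id93) recv 84: drop
Round 6: pos2(id93) recv 93: ELECTED

Answer: 35,45,64,84,93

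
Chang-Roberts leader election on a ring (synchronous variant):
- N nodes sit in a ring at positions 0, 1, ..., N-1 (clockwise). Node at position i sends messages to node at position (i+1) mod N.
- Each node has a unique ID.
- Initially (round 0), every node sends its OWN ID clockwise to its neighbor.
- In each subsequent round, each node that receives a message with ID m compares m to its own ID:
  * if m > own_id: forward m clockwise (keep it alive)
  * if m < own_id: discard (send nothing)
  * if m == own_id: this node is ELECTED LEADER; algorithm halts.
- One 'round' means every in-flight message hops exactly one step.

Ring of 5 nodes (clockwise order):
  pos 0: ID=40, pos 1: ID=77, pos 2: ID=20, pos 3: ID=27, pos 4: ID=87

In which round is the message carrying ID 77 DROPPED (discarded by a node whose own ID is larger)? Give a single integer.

Round 1: pos1(id77) recv 40: drop; pos2(id20) recv 77: fwd; pos3(id27) recv 20: drop; pos4(id87) recv 27: drop; pos0(id40) recv 87: fwd
Round 2: pos3(id27) recv 77: fwd; pos1(id77) recv 87: fwd
Round 3: pos4(id87) recv 77: drop; pos2(id20) recv 87: fwd
Round 4: pos3(id27) recv 87: fwd
Round 5: pos4(id87) recv 87: ELECTED
Message ID 77 originates at pos 1; dropped at pos 4 in round 3

Answer: 3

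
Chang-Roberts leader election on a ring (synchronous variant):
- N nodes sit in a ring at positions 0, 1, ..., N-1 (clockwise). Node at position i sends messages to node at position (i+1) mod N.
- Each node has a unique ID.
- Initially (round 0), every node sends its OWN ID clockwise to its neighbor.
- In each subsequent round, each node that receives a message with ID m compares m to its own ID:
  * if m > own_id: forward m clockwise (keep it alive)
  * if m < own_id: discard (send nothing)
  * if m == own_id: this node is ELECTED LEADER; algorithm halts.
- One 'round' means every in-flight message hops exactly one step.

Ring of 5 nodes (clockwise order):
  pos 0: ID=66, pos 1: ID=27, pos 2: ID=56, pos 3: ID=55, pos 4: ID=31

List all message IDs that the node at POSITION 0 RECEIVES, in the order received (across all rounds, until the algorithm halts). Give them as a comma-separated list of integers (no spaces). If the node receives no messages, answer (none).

Round 1: pos1(id27) recv 66: fwd; pos2(id56) recv 27: drop; pos3(id55) recv 56: fwd; pos4(id31) recv 55: fwd; pos0(id66) recv 31: drop
Round 2: pos2(id56) recv 66: fwd; pos4(id31) recv 56: fwd; pos0(id66) recv 55: drop
Round 3: pos3(id55) recv 66: fwd; pos0(id66) recv 56: drop
Round 4: pos4(id31) recv 66: fwd
Round 5: pos0(id66) recv 66: ELECTED

Answer: 31,55,56,66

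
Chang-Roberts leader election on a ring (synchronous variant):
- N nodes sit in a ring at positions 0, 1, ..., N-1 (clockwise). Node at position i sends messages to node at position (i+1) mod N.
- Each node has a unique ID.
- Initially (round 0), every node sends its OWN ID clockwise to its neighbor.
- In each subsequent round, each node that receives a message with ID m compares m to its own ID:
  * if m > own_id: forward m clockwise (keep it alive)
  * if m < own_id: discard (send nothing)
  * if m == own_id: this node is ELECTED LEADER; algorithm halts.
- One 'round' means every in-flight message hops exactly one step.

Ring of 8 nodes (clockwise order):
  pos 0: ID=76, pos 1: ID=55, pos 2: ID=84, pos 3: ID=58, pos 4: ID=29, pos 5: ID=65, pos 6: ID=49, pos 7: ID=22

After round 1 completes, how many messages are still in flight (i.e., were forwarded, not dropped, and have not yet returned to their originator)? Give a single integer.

Answer: 5

Derivation:
Round 1: pos1(id55) recv 76: fwd; pos2(id84) recv 55: drop; pos3(id58) recv 84: fwd; pos4(id29) recv 58: fwd; pos5(id65) recv 29: drop; pos6(id49) recv 65: fwd; pos7(id22) recv 49: fwd; pos0(id76) recv 22: drop
After round 1: 5 messages still in flight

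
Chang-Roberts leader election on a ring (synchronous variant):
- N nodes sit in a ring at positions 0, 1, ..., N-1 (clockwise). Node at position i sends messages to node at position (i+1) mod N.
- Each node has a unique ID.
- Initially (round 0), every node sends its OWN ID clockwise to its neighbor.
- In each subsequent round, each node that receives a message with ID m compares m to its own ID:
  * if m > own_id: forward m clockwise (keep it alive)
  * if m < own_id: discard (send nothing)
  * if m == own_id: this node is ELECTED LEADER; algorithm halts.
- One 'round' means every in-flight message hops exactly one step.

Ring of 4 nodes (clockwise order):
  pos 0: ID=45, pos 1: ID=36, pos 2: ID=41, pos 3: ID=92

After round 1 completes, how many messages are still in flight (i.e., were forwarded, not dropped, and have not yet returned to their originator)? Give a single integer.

Round 1: pos1(id36) recv 45: fwd; pos2(id41) recv 36: drop; pos3(id92) recv 41: drop; pos0(id45) recv 92: fwd
After round 1: 2 messages still in flight

Answer: 2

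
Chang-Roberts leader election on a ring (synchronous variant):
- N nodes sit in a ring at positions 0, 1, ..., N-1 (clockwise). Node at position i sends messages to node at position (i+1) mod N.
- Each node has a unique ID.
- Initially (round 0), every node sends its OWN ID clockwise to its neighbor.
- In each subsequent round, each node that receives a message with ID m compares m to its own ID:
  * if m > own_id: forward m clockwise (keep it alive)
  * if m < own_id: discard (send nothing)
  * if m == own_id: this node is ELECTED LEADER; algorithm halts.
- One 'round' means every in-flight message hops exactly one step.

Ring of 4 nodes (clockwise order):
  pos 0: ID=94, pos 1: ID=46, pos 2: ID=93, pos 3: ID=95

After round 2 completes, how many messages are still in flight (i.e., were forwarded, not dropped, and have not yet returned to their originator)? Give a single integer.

Answer: 2

Derivation:
Round 1: pos1(id46) recv 94: fwd; pos2(id93) recv 46: drop; pos3(id95) recv 93: drop; pos0(id94) recv 95: fwd
Round 2: pos2(id93) recv 94: fwd; pos1(id46) recv 95: fwd
After round 2: 2 messages still in flight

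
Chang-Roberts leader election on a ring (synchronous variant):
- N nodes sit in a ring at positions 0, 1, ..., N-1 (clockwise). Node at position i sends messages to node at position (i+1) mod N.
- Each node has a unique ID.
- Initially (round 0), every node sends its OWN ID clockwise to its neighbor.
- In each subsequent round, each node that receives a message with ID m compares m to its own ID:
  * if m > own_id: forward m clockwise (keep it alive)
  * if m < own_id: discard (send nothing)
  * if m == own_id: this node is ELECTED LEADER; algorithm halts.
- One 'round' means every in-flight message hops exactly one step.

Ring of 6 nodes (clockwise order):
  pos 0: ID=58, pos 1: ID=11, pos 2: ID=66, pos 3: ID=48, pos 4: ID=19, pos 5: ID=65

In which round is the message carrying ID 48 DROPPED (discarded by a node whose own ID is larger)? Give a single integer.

Round 1: pos1(id11) recv 58: fwd; pos2(id66) recv 11: drop; pos3(id48) recv 66: fwd; pos4(id19) recv 48: fwd; pos5(id65) recv 19: drop; pos0(id58) recv 65: fwd
Round 2: pos2(id66) recv 58: drop; pos4(id19) recv 66: fwd; pos5(id65) recv 48: drop; pos1(id11) recv 65: fwd
Round 3: pos5(id65) recv 66: fwd; pos2(id66) recv 65: drop
Round 4: pos0(id58) recv 66: fwd
Round 5: pos1(id11) recv 66: fwd
Round 6: pos2(id66) recv 66: ELECTED
Message ID 48 originates at pos 3; dropped at pos 5 in round 2

Answer: 2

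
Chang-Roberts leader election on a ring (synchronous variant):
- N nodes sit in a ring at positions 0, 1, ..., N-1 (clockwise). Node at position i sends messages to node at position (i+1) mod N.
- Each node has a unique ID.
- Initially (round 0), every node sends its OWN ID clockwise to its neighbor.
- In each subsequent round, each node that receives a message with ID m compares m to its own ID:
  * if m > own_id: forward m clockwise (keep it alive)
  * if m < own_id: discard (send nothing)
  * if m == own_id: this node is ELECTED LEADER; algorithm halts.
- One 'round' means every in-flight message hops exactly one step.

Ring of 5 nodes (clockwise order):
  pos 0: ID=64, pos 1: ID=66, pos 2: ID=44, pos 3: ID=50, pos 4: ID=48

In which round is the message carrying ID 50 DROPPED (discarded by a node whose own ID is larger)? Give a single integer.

Answer: 2

Derivation:
Round 1: pos1(id66) recv 64: drop; pos2(id44) recv 66: fwd; pos3(id50) recv 44: drop; pos4(id48) recv 50: fwd; pos0(id64) recv 48: drop
Round 2: pos3(id50) recv 66: fwd; pos0(id64) recv 50: drop
Round 3: pos4(id48) recv 66: fwd
Round 4: pos0(id64) recv 66: fwd
Round 5: pos1(id66) recv 66: ELECTED
Message ID 50 originates at pos 3; dropped at pos 0 in round 2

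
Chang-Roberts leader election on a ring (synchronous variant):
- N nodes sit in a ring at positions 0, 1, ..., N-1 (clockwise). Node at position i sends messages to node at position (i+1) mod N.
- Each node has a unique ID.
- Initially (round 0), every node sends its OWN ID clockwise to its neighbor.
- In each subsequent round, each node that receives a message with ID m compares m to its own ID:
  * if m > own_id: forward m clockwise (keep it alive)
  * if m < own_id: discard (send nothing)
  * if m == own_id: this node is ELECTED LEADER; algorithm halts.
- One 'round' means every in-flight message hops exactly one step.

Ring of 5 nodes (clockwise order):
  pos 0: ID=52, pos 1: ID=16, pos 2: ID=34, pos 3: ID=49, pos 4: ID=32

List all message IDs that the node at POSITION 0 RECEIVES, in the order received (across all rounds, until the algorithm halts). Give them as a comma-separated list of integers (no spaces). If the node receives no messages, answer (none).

Answer: 32,49,52

Derivation:
Round 1: pos1(id16) recv 52: fwd; pos2(id34) recv 16: drop; pos3(id49) recv 34: drop; pos4(id32) recv 49: fwd; pos0(id52) recv 32: drop
Round 2: pos2(id34) recv 52: fwd; pos0(id52) recv 49: drop
Round 3: pos3(id49) recv 52: fwd
Round 4: pos4(id32) recv 52: fwd
Round 5: pos0(id52) recv 52: ELECTED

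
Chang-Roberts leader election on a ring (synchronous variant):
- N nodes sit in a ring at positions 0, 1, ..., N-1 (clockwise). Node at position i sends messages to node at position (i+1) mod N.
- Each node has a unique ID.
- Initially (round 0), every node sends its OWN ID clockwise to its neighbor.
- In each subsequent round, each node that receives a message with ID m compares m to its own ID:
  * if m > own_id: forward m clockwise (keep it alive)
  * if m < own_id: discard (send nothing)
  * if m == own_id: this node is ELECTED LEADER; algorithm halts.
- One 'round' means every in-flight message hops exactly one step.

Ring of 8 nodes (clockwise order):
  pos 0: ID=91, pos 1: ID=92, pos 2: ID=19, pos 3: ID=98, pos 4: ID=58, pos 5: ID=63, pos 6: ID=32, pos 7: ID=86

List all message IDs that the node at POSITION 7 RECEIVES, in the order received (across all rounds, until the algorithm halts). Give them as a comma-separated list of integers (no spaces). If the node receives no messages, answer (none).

Round 1: pos1(id92) recv 91: drop; pos2(id19) recv 92: fwd; pos3(id98) recv 19: drop; pos4(id58) recv 98: fwd; pos5(id63) recv 58: drop; pos6(id32) recv 63: fwd; pos7(id86) recv 32: drop; pos0(id91) recv 86: drop
Round 2: pos3(id98) recv 92: drop; pos5(id63) recv 98: fwd; pos7(id86) recv 63: drop
Round 3: pos6(id32) recv 98: fwd
Round 4: pos7(id86) recv 98: fwd
Round 5: pos0(id91) recv 98: fwd
Round 6: pos1(id92) recv 98: fwd
Round 7: pos2(id19) recv 98: fwd
Round 8: pos3(id98) recv 98: ELECTED

Answer: 32,63,98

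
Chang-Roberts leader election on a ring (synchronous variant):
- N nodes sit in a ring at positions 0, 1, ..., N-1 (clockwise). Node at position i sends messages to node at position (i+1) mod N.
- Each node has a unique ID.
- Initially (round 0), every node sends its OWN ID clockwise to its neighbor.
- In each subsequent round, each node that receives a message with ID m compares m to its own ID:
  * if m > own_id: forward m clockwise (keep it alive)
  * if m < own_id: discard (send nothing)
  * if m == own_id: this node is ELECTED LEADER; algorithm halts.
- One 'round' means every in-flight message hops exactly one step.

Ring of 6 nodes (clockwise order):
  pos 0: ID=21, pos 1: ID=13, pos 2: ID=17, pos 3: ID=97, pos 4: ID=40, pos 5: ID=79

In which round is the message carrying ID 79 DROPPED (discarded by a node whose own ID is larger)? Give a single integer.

Answer: 4

Derivation:
Round 1: pos1(id13) recv 21: fwd; pos2(id17) recv 13: drop; pos3(id97) recv 17: drop; pos4(id40) recv 97: fwd; pos5(id79) recv 40: drop; pos0(id21) recv 79: fwd
Round 2: pos2(id17) recv 21: fwd; pos5(id79) recv 97: fwd; pos1(id13) recv 79: fwd
Round 3: pos3(id97) recv 21: drop; pos0(id21) recv 97: fwd; pos2(id17) recv 79: fwd
Round 4: pos1(id13) recv 97: fwd; pos3(id97) recv 79: drop
Round 5: pos2(id17) recv 97: fwd
Round 6: pos3(id97) recv 97: ELECTED
Message ID 79 originates at pos 5; dropped at pos 3 in round 4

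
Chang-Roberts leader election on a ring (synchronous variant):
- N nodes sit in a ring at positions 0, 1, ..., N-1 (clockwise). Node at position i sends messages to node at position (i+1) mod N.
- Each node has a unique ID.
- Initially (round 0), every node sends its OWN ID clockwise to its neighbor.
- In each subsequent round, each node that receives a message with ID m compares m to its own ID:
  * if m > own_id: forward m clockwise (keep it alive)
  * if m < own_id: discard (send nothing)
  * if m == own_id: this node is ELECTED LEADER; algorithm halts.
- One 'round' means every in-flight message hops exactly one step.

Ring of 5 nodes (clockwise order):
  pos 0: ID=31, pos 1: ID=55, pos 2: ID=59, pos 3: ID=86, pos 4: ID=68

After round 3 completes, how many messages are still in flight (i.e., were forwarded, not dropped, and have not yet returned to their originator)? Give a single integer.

Answer: 2

Derivation:
Round 1: pos1(id55) recv 31: drop; pos2(id59) recv 55: drop; pos3(id86) recv 59: drop; pos4(id68) recv 86: fwd; pos0(id31) recv 68: fwd
Round 2: pos0(id31) recv 86: fwd; pos1(id55) recv 68: fwd
Round 3: pos1(id55) recv 86: fwd; pos2(id59) recv 68: fwd
After round 3: 2 messages still in flight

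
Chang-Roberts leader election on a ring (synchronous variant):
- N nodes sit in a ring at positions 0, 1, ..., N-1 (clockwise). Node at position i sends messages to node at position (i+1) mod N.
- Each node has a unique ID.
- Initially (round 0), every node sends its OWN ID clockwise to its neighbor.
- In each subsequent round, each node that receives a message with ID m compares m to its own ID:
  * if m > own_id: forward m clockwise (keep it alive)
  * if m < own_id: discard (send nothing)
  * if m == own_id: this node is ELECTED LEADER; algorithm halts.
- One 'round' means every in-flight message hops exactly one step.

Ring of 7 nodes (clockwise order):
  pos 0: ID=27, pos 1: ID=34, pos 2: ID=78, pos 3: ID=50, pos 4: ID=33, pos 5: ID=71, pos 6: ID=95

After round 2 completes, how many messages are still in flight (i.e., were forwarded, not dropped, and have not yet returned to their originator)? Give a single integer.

Round 1: pos1(id34) recv 27: drop; pos2(id78) recv 34: drop; pos3(id50) recv 78: fwd; pos4(id33) recv 50: fwd; pos5(id71) recv 33: drop; pos6(id95) recv 71: drop; pos0(id27) recv 95: fwd
Round 2: pos4(id33) recv 78: fwd; pos5(id71) recv 50: drop; pos1(id34) recv 95: fwd
After round 2: 2 messages still in flight

Answer: 2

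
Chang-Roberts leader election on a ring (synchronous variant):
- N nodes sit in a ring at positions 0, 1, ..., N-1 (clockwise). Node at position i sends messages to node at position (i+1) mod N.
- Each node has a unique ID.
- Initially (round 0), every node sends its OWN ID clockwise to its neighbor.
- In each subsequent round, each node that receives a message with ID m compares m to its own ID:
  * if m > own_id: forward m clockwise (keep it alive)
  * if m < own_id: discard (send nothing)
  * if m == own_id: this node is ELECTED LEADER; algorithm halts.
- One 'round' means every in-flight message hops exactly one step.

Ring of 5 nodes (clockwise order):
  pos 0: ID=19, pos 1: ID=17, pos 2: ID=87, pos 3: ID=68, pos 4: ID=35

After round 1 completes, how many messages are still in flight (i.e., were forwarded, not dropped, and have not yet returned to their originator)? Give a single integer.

Answer: 4

Derivation:
Round 1: pos1(id17) recv 19: fwd; pos2(id87) recv 17: drop; pos3(id68) recv 87: fwd; pos4(id35) recv 68: fwd; pos0(id19) recv 35: fwd
After round 1: 4 messages still in flight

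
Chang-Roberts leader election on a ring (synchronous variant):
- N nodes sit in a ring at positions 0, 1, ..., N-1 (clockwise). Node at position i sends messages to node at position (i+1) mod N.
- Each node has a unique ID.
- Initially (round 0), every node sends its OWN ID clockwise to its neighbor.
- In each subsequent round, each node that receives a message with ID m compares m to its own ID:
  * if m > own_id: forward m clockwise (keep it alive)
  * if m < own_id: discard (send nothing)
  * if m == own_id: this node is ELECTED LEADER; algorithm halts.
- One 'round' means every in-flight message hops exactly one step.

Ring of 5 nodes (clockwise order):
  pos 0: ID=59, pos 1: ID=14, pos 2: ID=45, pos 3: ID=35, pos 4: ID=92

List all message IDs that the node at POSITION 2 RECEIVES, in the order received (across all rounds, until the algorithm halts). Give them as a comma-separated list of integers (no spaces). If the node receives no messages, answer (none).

Round 1: pos1(id14) recv 59: fwd; pos2(id45) recv 14: drop; pos3(id35) recv 45: fwd; pos4(id92) recv 35: drop; pos0(id59) recv 92: fwd
Round 2: pos2(id45) recv 59: fwd; pos4(id92) recv 45: drop; pos1(id14) recv 92: fwd
Round 3: pos3(id35) recv 59: fwd; pos2(id45) recv 92: fwd
Round 4: pos4(id92) recv 59: drop; pos3(id35) recv 92: fwd
Round 5: pos4(id92) recv 92: ELECTED

Answer: 14,59,92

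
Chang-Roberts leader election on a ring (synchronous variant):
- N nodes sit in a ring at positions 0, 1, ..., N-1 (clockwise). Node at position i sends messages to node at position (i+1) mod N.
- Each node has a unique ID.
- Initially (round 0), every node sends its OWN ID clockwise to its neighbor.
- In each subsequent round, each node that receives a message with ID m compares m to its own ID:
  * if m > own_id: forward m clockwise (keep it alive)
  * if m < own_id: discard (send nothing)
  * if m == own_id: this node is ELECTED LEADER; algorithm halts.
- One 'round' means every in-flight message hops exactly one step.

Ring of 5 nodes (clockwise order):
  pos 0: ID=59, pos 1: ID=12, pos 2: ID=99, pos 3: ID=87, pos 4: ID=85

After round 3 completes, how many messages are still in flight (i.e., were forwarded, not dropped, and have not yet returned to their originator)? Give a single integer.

Round 1: pos1(id12) recv 59: fwd; pos2(id99) recv 12: drop; pos3(id87) recv 99: fwd; pos4(id85) recv 87: fwd; pos0(id59) recv 85: fwd
Round 2: pos2(id99) recv 59: drop; pos4(id85) recv 99: fwd; pos0(id59) recv 87: fwd; pos1(id12) recv 85: fwd
Round 3: pos0(id59) recv 99: fwd; pos1(id12) recv 87: fwd; pos2(id99) recv 85: drop
After round 3: 2 messages still in flight

Answer: 2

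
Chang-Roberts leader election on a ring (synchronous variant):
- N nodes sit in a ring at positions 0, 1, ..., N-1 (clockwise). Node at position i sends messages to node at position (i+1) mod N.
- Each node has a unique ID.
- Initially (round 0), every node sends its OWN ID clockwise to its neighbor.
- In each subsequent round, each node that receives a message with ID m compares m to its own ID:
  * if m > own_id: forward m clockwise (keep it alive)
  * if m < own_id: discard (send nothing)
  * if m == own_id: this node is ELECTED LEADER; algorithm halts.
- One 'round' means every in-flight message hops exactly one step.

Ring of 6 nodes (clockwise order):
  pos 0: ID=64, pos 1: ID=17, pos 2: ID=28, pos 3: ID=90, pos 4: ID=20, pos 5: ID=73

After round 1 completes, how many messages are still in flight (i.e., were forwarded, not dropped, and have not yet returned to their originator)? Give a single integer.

Answer: 3

Derivation:
Round 1: pos1(id17) recv 64: fwd; pos2(id28) recv 17: drop; pos3(id90) recv 28: drop; pos4(id20) recv 90: fwd; pos5(id73) recv 20: drop; pos0(id64) recv 73: fwd
After round 1: 3 messages still in flight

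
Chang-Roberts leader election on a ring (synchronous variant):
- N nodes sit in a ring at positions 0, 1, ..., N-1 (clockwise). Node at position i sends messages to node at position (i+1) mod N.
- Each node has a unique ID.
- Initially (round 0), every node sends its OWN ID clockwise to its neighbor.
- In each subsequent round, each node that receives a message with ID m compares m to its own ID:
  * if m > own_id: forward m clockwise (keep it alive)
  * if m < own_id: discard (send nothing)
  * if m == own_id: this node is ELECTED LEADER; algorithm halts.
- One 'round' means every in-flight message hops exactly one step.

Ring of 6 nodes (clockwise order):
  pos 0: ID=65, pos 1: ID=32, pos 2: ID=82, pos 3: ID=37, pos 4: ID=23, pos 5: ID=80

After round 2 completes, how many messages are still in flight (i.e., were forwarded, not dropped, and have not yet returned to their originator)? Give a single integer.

Round 1: pos1(id32) recv 65: fwd; pos2(id82) recv 32: drop; pos3(id37) recv 82: fwd; pos4(id23) recv 37: fwd; pos5(id80) recv 23: drop; pos0(id65) recv 80: fwd
Round 2: pos2(id82) recv 65: drop; pos4(id23) recv 82: fwd; pos5(id80) recv 37: drop; pos1(id32) recv 80: fwd
After round 2: 2 messages still in flight

Answer: 2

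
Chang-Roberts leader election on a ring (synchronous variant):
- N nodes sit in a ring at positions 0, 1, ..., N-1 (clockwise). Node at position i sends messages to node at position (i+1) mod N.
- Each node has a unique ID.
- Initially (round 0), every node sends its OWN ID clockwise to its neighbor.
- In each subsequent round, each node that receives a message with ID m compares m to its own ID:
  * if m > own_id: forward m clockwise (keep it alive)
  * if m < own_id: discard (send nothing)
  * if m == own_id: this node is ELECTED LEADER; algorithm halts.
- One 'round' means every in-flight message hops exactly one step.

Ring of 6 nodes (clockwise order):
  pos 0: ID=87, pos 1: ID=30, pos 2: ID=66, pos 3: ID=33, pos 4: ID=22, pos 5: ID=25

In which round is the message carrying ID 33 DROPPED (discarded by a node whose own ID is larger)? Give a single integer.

Round 1: pos1(id30) recv 87: fwd; pos2(id66) recv 30: drop; pos3(id33) recv 66: fwd; pos4(id22) recv 33: fwd; pos5(id25) recv 22: drop; pos0(id87) recv 25: drop
Round 2: pos2(id66) recv 87: fwd; pos4(id22) recv 66: fwd; pos5(id25) recv 33: fwd
Round 3: pos3(id33) recv 87: fwd; pos5(id25) recv 66: fwd; pos0(id87) recv 33: drop
Round 4: pos4(id22) recv 87: fwd; pos0(id87) recv 66: drop
Round 5: pos5(id25) recv 87: fwd
Round 6: pos0(id87) recv 87: ELECTED
Message ID 33 originates at pos 3; dropped at pos 0 in round 3

Answer: 3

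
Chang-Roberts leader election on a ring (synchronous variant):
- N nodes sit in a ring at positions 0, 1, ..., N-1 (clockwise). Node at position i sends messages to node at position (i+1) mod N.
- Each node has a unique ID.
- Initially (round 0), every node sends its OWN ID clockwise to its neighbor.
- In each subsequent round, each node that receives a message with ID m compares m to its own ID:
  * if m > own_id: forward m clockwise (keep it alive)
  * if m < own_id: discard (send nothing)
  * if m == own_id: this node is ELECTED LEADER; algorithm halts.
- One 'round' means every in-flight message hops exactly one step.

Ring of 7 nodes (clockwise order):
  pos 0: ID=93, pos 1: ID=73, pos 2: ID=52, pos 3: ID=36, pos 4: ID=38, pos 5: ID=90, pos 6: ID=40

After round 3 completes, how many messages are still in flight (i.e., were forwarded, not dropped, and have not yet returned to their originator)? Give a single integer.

Answer: 2

Derivation:
Round 1: pos1(id73) recv 93: fwd; pos2(id52) recv 73: fwd; pos3(id36) recv 52: fwd; pos4(id38) recv 36: drop; pos5(id90) recv 38: drop; pos6(id40) recv 90: fwd; pos0(id93) recv 40: drop
Round 2: pos2(id52) recv 93: fwd; pos3(id36) recv 73: fwd; pos4(id38) recv 52: fwd; pos0(id93) recv 90: drop
Round 3: pos3(id36) recv 93: fwd; pos4(id38) recv 73: fwd; pos5(id90) recv 52: drop
After round 3: 2 messages still in flight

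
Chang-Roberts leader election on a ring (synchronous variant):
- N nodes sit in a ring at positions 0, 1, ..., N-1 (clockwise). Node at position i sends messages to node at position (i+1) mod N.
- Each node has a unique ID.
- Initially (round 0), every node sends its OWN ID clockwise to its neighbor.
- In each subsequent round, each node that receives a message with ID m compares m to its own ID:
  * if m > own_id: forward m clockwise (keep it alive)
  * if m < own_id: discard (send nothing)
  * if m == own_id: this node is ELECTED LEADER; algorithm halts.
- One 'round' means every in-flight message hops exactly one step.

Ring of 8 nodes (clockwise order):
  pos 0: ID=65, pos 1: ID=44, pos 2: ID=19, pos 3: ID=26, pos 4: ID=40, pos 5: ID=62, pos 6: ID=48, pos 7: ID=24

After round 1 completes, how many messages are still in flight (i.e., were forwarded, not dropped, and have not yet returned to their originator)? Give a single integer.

Round 1: pos1(id44) recv 65: fwd; pos2(id19) recv 44: fwd; pos3(id26) recv 19: drop; pos4(id40) recv 26: drop; pos5(id62) recv 40: drop; pos6(id48) recv 62: fwd; pos7(id24) recv 48: fwd; pos0(id65) recv 24: drop
After round 1: 4 messages still in flight

Answer: 4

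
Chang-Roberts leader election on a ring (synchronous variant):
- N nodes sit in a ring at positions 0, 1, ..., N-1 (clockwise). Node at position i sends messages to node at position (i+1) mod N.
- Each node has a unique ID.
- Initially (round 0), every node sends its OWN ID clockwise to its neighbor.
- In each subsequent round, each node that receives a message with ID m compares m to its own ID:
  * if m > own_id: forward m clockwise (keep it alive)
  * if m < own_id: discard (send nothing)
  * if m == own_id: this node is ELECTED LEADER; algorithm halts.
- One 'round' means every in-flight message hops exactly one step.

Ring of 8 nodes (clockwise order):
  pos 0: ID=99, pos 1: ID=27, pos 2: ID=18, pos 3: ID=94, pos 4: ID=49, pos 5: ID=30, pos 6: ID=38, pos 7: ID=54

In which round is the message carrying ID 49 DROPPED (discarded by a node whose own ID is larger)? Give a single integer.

Round 1: pos1(id27) recv 99: fwd; pos2(id18) recv 27: fwd; pos3(id94) recv 18: drop; pos4(id49) recv 94: fwd; pos5(id30) recv 49: fwd; pos6(id38) recv 30: drop; pos7(id54) recv 38: drop; pos0(id99) recv 54: drop
Round 2: pos2(id18) recv 99: fwd; pos3(id94) recv 27: drop; pos5(id30) recv 94: fwd; pos6(id38) recv 49: fwd
Round 3: pos3(id94) recv 99: fwd; pos6(id38) recv 94: fwd; pos7(id54) recv 49: drop
Round 4: pos4(id49) recv 99: fwd; pos7(id54) recv 94: fwd
Round 5: pos5(id30) recv 99: fwd; pos0(id99) recv 94: drop
Round 6: pos6(id38) recv 99: fwd
Round 7: pos7(id54) recv 99: fwd
Round 8: pos0(id99) recv 99: ELECTED
Message ID 49 originates at pos 4; dropped at pos 7 in round 3

Answer: 3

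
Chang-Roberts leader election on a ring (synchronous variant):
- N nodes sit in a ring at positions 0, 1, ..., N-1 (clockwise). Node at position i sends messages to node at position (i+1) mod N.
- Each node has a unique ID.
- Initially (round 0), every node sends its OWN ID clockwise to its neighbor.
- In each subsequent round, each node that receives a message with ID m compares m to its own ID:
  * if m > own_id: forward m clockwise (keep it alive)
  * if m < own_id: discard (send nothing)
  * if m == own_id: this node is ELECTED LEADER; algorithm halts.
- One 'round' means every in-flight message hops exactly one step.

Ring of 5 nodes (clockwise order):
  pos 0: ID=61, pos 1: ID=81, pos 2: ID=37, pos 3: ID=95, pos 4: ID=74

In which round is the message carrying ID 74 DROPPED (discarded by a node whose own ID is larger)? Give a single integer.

Answer: 2

Derivation:
Round 1: pos1(id81) recv 61: drop; pos2(id37) recv 81: fwd; pos3(id95) recv 37: drop; pos4(id74) recv 95: fwd; pos0(id61) recv 74: fwd
Round 2: pos3(id95) recv 81: drop; pos0(id61) recv 95: fwd; pos1(id81) recv 74: drop
Round 3: pos1(id81) recv 95: fwd
Round 4: pos2(id37) recv 95: fwd
Round 5: pos3(id95) recv 95: ELECTED
Message ID 74 originates at pos 4; dropped at pos 1 in round 2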